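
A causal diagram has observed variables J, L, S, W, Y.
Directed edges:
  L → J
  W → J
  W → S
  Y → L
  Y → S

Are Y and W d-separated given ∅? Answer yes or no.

Bayes-Ball from Y | ∅ reaches {J,L,S}.
W ∉ reach(Y|∅) ⇒ Y ⊥ W | ∅.

Yes — Y ⊥ W | ∅.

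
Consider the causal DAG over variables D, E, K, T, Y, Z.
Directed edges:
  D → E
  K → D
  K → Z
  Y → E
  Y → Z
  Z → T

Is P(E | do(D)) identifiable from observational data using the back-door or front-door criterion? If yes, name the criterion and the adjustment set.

desc(D)\{D}={E}; candidates ⊆ {K,T,Y,Z}.
∅: D⊥E given ∅ in G with D→· removed — back-door holds.
P(E|do(D)) = P(E|D) — no adjustment needed.

P(E|do(D)): backdoor, adjust for ∅.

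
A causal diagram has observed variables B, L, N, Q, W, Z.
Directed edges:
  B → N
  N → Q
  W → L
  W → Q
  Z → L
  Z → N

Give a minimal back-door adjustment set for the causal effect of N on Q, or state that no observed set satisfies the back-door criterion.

desc(N)\{N}={Q}; candidates ⊆ {B,L,W,Z}.
∅: N⊥Q given ∅ in G with N→· removed — back-door holds.

N→Q: minimal back-door set ∅.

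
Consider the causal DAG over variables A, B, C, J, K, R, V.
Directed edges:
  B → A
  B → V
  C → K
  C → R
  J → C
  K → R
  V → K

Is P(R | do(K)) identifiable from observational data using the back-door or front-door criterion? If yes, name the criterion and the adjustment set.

P(R|do(K)): backdoor, adjust for {C}.

desc(K)\{K}={R}; candidates ⊆ {A,B,C,J,V}.
size 0: {}; under {} K still reaches {A,B,C,J,R,V} ∋ R.
{C}: K⊥R given {C} in G with K→· removed — back-door holds.
P(R|do(K)) = Σ_{C} P(R|K,C)·P(C).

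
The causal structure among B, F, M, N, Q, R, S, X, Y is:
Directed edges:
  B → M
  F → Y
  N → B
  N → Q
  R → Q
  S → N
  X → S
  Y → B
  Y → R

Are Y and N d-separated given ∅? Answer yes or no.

Yes — Y ⊥ N | ∅.

Bayes-Ball from Y | ∅ reaches {B,F,M,Q,R}.
N ∉ reach(Y|∅) ⇒ Y ⊥ N | ∅.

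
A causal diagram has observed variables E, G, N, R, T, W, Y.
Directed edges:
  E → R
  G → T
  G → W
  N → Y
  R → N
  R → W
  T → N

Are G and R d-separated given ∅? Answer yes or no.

Yes — G ⊥ R | ∅.

Bayes-Ball from G | ∅ reaches {N,T,W,Y}.
R ∉ reach(G|∅) ⇒ G ⊥ R | ∅.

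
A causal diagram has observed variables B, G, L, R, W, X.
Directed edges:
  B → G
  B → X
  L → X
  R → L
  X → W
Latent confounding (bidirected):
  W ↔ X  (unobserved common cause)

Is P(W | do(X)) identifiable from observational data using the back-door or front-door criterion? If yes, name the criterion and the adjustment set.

P(W|do(X)): not identifiable (no BD/FD set).

desc(X)\{X}={W}; candidates ⊆ {B,G,L,R}.
X↔W: latent back-door arc(s) into X.
size 0: {}; under {} X still reaches {B,G,L,R,W} ∋ W.
size 1: {B}, {G}, {L} …(+1); under {B} X still reaches {L,R,W} ∋ W.
size 2: {B,G}, {B,L}, {B,R} …(+3); under {B,G} X still reaches {L,R,W} ∋ W.
X↔W cannot be blocked by any observed set — no back-door set.
No mediator lies on a directed X→…→W path.
Neither criterion identifies P(W|do(X)) in this graph.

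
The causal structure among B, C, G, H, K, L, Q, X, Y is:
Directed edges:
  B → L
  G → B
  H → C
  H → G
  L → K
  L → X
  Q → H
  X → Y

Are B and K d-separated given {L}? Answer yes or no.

Yes — B ⊥ K | {L}.

Bayes-Ball from B | {L} reaches {C,G,H,Q}.
K ∉ reach(B|{L}) ⇒ B ⊥ K | {L}.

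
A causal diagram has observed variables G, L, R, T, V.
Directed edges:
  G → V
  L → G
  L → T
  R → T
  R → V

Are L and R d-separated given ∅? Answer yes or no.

Bayes-Ball from L | ∅ reaches {G,T,V}.
R ∉ reach(L|∅) ⇒ L ⊥ R | ∅.

Yes — L ⊥ R | ∅.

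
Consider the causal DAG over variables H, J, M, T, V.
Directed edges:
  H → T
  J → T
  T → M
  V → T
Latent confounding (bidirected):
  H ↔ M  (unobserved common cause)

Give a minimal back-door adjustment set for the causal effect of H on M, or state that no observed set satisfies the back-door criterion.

H→M: no observed back-door set.

desc(H)\{H}={M,T}; candidates ⊆ {J,V}.
H↔M: latent back-door arc(s) into H.
size 0: {}; under {} H still reaches {M} ∋ M.
size 1: {J}, {V}; under {J} H still reaches {M} ∋ M.
size 2: {J,V}; under {J,V} H still reaches {M} ∋ M.
H↔M cannot be blocked by any observed set — no back-door set.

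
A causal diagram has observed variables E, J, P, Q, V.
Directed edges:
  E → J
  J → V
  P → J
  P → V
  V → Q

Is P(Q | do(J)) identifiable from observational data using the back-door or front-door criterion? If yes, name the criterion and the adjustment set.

desc(J)\{J}={Q,V}; candidates ⊆ {E,P}.
size 0: {}; under {} J still reaches {E,P,Q,V} ∋ Q.
{P}: J⊥Q given {P} in G with J→· removed — back-door holds.
P(Q|do(J)) = Σ_{P} P(Q|J,P)·P(P).

P(Q|do(J)): backdoor, adjust for {P}.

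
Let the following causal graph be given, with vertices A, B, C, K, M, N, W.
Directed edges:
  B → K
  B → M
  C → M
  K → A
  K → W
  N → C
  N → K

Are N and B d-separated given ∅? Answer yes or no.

Yes — N ⊥ B | ∅.

Bayes-Ball from N | ∅ reaches {A,C,K,M,W}.
B ∉ reach(N|∅) ⇒ N ⊥ B | ∅.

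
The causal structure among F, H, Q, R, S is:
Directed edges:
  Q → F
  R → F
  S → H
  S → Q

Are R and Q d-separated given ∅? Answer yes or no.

Bayes-Ball from R | ∅ reaches {F}.
Q ∉ reach(R|∅) ⇒ R ⊥ Q | ∅.

Yes — R ⊥ Q | ∅.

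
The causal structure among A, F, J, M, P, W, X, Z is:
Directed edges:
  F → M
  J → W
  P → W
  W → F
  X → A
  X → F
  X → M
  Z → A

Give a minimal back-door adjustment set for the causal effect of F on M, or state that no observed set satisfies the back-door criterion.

F→M: minimal back-door set {X}.

desc(F)\{F}={M}; candidates ⊆ {A,J,P,W,X,Z}.
size 0: {}; under {} F still reaches {A,J,M,P,W,X} ∋ M.
{X}: F⊥M given {X} in G with F→· removed — back-door holds.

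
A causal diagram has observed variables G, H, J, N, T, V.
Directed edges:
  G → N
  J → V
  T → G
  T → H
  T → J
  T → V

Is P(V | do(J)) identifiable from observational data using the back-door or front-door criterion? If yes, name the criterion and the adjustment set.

P(V|do(J)): backdoor, adjust for {T}.

desc(J)\{J}={V}; candidates ⊆ {G,H,N,T}.
size 0: {}; under {} J still reaches {G,H,N,T,V} ∋ V.
{T}: J⊥V given {T} in G with J→· removed — back-door holds.
P(V|do(J)) = Σ_{T} P(V|J,T)·P(T).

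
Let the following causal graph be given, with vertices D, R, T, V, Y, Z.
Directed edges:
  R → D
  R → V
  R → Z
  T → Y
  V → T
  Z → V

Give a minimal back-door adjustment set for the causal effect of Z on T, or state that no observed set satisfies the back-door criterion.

desc(Z)\{Z}={T,V,Y}; candidates ⊆ {D,R}.
size 0: {}; under {} Z still reaches {D,R,T,V,Y} ∋ T.
{R}: Z⊥T given {R} in G with Z→· removed — back-door holds.

Z→T: minimal back-door set {R}.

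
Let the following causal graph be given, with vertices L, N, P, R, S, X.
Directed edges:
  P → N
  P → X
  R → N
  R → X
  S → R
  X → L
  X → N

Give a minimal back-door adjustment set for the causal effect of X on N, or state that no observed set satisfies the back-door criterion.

desc(X)\{X}={L,N}; candidates ⊆ {P,R,S}.
size 0: {}; under {} X still reaches {N,P,R,S} ∋ N.
size 1: {P}, {R}, {S}; under {P} X still reaches {N,R,S} ∋ N.
{P,R}: X⊥N given {P,R} in G with X→· removed — back-door holds.

X→N: minimal back-door set {P, R}.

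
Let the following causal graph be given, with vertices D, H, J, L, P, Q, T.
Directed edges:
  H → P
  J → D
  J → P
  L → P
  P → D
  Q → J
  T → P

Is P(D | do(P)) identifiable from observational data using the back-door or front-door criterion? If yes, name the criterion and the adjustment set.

desc(P)\{P}={D}; candidates ⊆ {H,J,L,Q,T}.
size 0: {}; under {} P still reaches {D,H,J,L,Q,T} ∋ D.
{J}: P⊥D given {J} in G with P→· removed — back-door holds.
P(D|do(P)) = Σ_{J} P(D|P,J)·P(J).

P(D|do(P)): backdoor, adjust for {J}.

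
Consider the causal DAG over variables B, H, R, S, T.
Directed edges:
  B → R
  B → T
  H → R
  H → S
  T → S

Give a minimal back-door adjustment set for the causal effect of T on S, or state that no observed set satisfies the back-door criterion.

T→S: minimal back-door set ∅.

desc(T)\{T}={S}; candidates ⊆ {B,H,R}.
∅: T⊥S given ∅ in G with T→· removed — back-door holds.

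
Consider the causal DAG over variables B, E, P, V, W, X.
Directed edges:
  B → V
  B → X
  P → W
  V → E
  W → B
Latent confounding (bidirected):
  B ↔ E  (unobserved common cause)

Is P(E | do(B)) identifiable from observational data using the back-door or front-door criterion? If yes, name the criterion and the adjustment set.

P(E|do(B)): frontdoor, adjust for {V}.

desc(B)\{B}={E,V,X}; candidates ⊆ {P,W}.
B↔E: latent back-door arc(s) into B.
size 0: {}; under {} B still reaches {E,P,W} ∋ E.
size 1: {P}, {W}; under {P} B still reaches {E,W} ∋ E.
size 2: {P,W}; under {P,W} B still reaches {E} ∋ E.
B↔E cannot be blocked by any observed set — no back-door set.
{V}: (i) intercepts every directed B→E path; (ii) no back-door B→{V}; (iii) {B} blocks every back-door {V}→E. Front-door holds.
P(E|do(B)) = Σ_{V} P(V|B) Σ_{B'} P(E|V,B')P(B').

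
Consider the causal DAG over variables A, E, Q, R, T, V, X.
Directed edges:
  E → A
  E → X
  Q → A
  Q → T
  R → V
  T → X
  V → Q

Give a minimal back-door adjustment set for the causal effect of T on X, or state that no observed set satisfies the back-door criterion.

T→X: minimal back-door set ∅.

desc(T)\{T}={X}; candidates ⊆ {A,E,Q,R,V}.
∅: T⊥X given ∅ in G with T→· removed — back-door holds.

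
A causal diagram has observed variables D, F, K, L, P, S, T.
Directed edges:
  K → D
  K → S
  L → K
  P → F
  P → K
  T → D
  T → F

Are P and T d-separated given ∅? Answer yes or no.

Yes — P ⊥ T | ∅.

Bayes-Ball from P | ∅ reaches {D,F,K,S}.
T ∉ reach(P|∅) ⇒ P ⊥ T | ∅.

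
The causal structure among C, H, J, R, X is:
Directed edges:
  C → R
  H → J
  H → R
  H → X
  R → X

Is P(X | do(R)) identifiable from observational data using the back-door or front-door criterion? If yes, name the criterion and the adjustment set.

desc(R)\{R}={X}; candidates ⊆ {C,H,J}.
size 0: {}; under {} R still reaches {C,H,J,X} ∋ X.
{H}: R⊥X given {H} in G with R→· removed — back-door holds.
P(X|do(R)) = Σ_{H} P(X|R,H)·P(H).

P(X|do(R)): backdoor, adjust for {H}.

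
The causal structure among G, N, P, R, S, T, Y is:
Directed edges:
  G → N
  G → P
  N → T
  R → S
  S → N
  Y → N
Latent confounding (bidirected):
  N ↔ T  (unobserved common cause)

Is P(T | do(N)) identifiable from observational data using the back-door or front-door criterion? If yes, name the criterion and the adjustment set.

desc(N)\{N}={T}; candidates ⊆ {G,P,R,S,Y}.
N↔T: latent back-door arc(s) into N.
size 0: {}; under {} N still reaches {G,P,R,S,T,Y} ∋ T.
size 1: {G}, {P}, {R} …(+2); under {G} N still reaches {R,S,T,Y} ∋ T.
size 2: {G,P}, {G,R}, {G,S} …(+7); under {G,P} N still reaches {R,S,T,Y} ∋ T.
N↔T cannot be blocked by any observed set — no back-door set.
No mediator lies on a directed N→…→T path.
Neither criterion identifies P(T|do(N)) in this graph.

P(T|do(N)): not identifiable (no BD/FD set).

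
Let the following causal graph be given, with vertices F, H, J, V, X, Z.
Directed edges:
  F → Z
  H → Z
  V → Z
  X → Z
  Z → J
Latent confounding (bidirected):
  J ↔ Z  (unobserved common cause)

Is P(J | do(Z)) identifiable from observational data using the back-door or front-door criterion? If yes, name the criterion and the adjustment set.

desc(Z)\{Z}={J}; candidates ⊆ {F,H,V,X}.
Z↔J: latent back-door arc(s) into Z.
size 0: {}; under {} Z still reaches {F,H,J,V,X} ∋ J.
size 1: {F}, {H}, {V} …(+1); under {F} Z still reaches {H,J,V,X} ∋ J.
size 2: {F,H}, {F,V}, {F,X} …(+3); under {F,H} Z still reaches {J,V,X} ∋ J.
Z↔J cannot be blocked by any observed set — no back-door set.
No mediator lies on a directed Z→…→J path.
Neither criterion identifies P(J|do(Z)) in this graph.

P(J|do(Z)): not identifiable (no BD/FD set).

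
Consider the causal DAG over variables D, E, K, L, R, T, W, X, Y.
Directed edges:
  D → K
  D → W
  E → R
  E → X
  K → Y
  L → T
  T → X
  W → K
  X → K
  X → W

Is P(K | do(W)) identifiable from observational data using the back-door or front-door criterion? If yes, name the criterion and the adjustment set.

desc(W)\{W}={K,Y}; candidates ⊆ {D,E,L,R,T,X}.
size 0: {}; under {} W still reaches {D,E,K,L,R,T,X,Y} ∋ K.
size 1: {D}, {E}, {L} …(+3); under {D} W still reaches {E,K,L,R,T,X,Y} ∋ K.
{D,X}: W⊥K given {D,X} in G with W→· removed — back-door holds.
P(K|do(W)) = Σ_{D,X} P(K|W,D,X)·P(D,X).

P(K|do(W)): backdoor, adjust for {D, X}.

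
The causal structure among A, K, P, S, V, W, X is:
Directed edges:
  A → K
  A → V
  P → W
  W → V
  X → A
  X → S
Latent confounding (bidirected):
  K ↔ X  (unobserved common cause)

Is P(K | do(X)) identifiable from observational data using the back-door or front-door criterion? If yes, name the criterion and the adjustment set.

P(K|do(X)): frontdoor, adjust for {A}.

desc(X)\{X}={A,K,S,V}; candidates ⊆ {P,W}.
X↔K: latent back-door arc(s) into X.
size 0: {}; under {} X still reaches {K} ∋ K.
size 1: {P}, {W}; under {P} X still reaches {K} ∋ K.
size 2: {P,W}; under {P,W} X still reaches {K} ∋ K.
X↔K cannot be blocked by any observed set — no back-door set.
{A}: (i) intercepts every directed X→K path; (ii) no back-door X→{A}; (iii) {X} blocks every back-door {A}→K. Front-door holds.
P(K|do(X)) = Σ_{A} P(A|X) Σ_{X'} P(K|A,X')P(X').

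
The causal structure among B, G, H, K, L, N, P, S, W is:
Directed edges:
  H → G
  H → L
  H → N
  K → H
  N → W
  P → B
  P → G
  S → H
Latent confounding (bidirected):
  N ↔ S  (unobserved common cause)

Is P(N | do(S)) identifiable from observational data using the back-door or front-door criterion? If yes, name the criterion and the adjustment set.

P(N|do(S)): frontdoor, adjust for {H}.

desc(S)\{S}={G,H,L,N,W}; candidates ⊆ {B,K,P}.
S↔N: latent back-door arc(s) into S.
size 0: {}; under {} S still reaches {N,W} ∋ N.
size 1: {B}, {K}, {P}; under {B} S still reaches {N,W} ∋ N.
size 2: {B,K}, {B,P}, {K,P}; under {B,K} S still reaches {N,W} ∋ N.
S↔N cannot be blocked by any observed set — no back-door set.
{H}: (i) intercepts every directed S→N path; (ii) no back-door S→{H}; (iii) {S} blocks every back-door {H}→N. Front-door holds.
P(N|do(S)) = Σ_{H} P(H|S) Σ_{S'} P(N|H,S')P(S').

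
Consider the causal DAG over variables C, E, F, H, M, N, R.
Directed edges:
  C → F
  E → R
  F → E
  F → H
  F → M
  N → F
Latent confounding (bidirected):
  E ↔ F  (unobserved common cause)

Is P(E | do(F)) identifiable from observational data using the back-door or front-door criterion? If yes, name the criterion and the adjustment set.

P(E|do(F)): not identifiable (no BD/FD set).

desc(F)\{F}={E,H,M,R}; candidates ⊆ {C,N}.
F↔E: latent back-door arc(s) into F.
size 0: {}; under {} F still reaches {C,E,N,R} ∋ E.
size 1: {C}, {N}; under {C} F still reaches {E,N,R} ∋ E.
size 2: {C,N}; under {C,N} F still reaches {E,R} ∋ E.
F↔E cannot be blocked by any observed set — no back-door set.
No mediator lies on a directed F→…→E path.
Neither criterion identifies P(E|do(F)) in this graph.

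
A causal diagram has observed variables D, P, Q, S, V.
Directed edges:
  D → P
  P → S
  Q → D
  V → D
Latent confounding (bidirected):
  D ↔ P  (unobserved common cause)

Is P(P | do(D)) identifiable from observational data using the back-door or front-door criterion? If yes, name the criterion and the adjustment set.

P(P|do(D)): not identifiable (no BD/FD set).

desc(D)\{D}={P,S}; candidates ⊆ {Q,V}.
D↔P: latent back-door arc(s) into D.
size 0: {}; under {} D still reaches {P,Q,S,V} ∋ P.
size 1: {Q}, {V}; under {Q} D still reaches {P,S,V} ∋ P.
size 2: {Q,V}; under {Q,V} D still reaches {P,S} ∋ P.
D↔P cannot be blocked by any observed set — no back-door set.
No mediator lies on a directed D→…→P path.
Neither criterion identifies P(P|do(D)) in this graph.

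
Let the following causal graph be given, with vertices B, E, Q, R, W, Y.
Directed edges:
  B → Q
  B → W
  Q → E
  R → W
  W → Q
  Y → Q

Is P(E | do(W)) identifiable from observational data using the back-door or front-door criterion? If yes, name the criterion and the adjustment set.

desc(W)\{W}={E,Q}; candidates ⊆ {B,R,Y}.
size 0: {}; under {} W still reaches {B,E,Q,R} ∋ E.
{B}: W⊥E given {B} in G with W→· removed — back-door holds.
P(E|do(W)) = Σ_{B} P(E|W,B)·P(B).

P(E|do(W)): backdoor, adjust for {B}.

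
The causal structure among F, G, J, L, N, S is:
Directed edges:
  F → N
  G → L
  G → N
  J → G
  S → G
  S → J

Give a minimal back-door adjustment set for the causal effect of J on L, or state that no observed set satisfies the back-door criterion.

desc(J)\{J}={G,L,N}; candidates ⊆ {F,S}.
size 0: {}; under {} J still reaches {G,L,N,S} ∋ L.
{S}: J⊥L given {S} in G with J→· removed — back-door holds.

J→L: minimal back-door set {S}.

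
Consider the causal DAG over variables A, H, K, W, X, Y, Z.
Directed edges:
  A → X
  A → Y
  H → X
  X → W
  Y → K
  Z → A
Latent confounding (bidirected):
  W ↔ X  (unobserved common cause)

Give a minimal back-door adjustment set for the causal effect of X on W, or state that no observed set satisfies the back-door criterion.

X→W: no observed back-door set.

desc(X)\{X}={W}; candidates ⊆ {A,H,K,Y,Z}.
X↔W: latent back-door arc(s) into X.
size 0: {}; under {} X still reaches {A,H,K,W,Y,Z} ∋ W.
size 1: {A}, {H}, {K} …(+2); under {A} X still reaches {H,W} ∋ W.
size 2: {A,H}, {A,K}, {A,Y} …(+7); under {A,H} X still reaches {W} ∋ W.
X↔W cannot be blocked by any observed set — no back-door set.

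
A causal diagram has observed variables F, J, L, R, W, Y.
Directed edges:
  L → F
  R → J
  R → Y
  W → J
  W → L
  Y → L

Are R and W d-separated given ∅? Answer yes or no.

Bayes-Ball from R | ∅ reaches {F,J,L,Y}.
W ∉ reach(R|∅) ⇒ R ⊥ W | ∅.

Yes — R ⊥ W | ∅.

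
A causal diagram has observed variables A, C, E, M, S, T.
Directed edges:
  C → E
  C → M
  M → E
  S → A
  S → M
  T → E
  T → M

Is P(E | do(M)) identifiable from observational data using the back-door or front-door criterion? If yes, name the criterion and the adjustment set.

desc(M)\{M}={E}; candidates ⊆ {A,C,S,T}.
size 0: {}; under {} M still reaches {A,C,E,S,T} ∋ E.
size 1: {A}, {C}, {S} …(+1); under {A} M still reaches {C,E,S,T} ∋ E.
{C,T}: M⊥E given {C,T} in G with M→· removed — back-door holds.
P(E|do(M)) = Σ_{C,T} P(E|M,C,T)·P(C,T).

P(E|do(M)): backdoor, adjust for {C, T}.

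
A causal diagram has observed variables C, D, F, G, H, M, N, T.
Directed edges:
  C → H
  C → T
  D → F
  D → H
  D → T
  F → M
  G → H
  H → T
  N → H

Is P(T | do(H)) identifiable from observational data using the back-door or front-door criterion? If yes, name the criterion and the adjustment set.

desc(H)\{H}={T}; candidates ⊆ {C,D,F,G,M,N}.
size 0: {}; under {} H still reaches {C,D,F,G,M,N,T} ∋ T.
size 1: {C}, {D}, {F} …(+3); under {C} H still reaches {D,F,G,M,N,T} ∋ T.
{C,D}: H⊥T given {C,D} in G with H→· removed — back-door holds.
P(T|do(H)) = Σ_{C,D} P(T|H,C,D)·P(C,D).

P(T|do(H)): backdoor, adjust for {C, D}.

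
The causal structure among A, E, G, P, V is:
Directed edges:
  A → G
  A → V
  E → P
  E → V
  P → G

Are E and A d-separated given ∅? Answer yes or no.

Yes — E ⊥ A | ∅.

Bayes-Ball from E | ∅ reaches {G,P,V}.
A ∉ reach(E|∅) ⇒ E ⊥ A | ∅.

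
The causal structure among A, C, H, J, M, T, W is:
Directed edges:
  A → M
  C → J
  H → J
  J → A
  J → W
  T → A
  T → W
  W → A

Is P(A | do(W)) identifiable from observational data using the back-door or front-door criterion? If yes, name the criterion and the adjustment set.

P(A|do(W)): backdoor, adjust for {J, T}.

desc(W)\{W}={A,M}; candidates ⊆ {C,H,J,T}.
size 0: {}; under {} W still reaches {A,C,H,J,M,T} ∋ A.
size 1: {C}, {H}, {J} …(+1); under {C} W still reaches {A,H,J,M,T} ∋ A.
{J,T}: W⊥A given {J,T} in G with W→· removed — back-door holds.
P(A|do(W)) = Σ_{J,T} P(A|W,J,T)·P(J,T).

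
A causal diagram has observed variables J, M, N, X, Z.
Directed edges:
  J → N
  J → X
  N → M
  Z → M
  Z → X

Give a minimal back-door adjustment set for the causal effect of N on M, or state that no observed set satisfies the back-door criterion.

desc(N)\{N}={M}; candidates ⊆ {J,X,Z}.
∅: N⊥M given ∅ in G with N→· removed — back-door holds.

N→M: minimal back-door set ∅.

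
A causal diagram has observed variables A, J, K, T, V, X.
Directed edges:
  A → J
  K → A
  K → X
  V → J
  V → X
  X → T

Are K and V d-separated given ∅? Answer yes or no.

Yes — K ⊥ V | ∅.

Bayes-Ball from K | ∅ reaches {A,J,T,X}.
V ∉ reach(K|∅) ⇒ K ⊥ V | ∅.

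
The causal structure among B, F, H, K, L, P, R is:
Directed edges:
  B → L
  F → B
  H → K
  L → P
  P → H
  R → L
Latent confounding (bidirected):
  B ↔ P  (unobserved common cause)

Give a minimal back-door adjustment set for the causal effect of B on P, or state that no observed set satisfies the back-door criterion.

desc(B)\{B}={H,K,L,P}; candidates ⊆ {F,R}.
B↔P: latent back-door arc(s) into B.
size 0: {}; under {} B still reaches {F,H,K,P} ∋ P.
size 1: {F}, {R}; under {F} B still reaches {H,K,P} ∋ P.
size 2: {F,R}; under {F,R} B still reaches {H,K,P} ∋ P.
B↔P cannot be blocked by any observed set — no back-door set.

B→P: no observed back-door set.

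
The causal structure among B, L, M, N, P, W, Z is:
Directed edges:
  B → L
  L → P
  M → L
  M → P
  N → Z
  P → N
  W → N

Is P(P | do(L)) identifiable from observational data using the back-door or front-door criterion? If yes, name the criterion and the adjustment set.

P(P|do(L)): backdoor, adjust for {M}.

desc(L)\{L}={N,P,Z}; candidates ⊆ {B,M,W}.
size 0: {}; under {} L still reaches {B,M,N,P,Z} ∋ P.
{M}: L⊥P given {M} in G with L→· removed — back-door holds.
P(P|do(L)) = Σ_{M} P(P|L,M)·P(M).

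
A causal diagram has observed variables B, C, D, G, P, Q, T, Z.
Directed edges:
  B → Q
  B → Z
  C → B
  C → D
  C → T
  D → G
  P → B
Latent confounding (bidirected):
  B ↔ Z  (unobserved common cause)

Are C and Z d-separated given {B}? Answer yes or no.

Bayes-Ball from C | {B} reaches {D,G,P,T,Z}.
Z ∈ reach(C|{B}) ⇒ C ⊥̸ Z | {B}.

No — C and Z are d-connected given {B}.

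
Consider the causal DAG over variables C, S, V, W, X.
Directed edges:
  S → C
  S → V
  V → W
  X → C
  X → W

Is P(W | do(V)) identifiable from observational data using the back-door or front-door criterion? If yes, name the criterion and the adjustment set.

desc(V)\{V}={W}; candidates ⊆ {C,S,X}.
∅: V⊥W given ∅ in G with V→· removed — back-door holds.
P(W|do(V)) = P(W|V) — no adjustment needed.

P(W|do(V)): backdoor, adjust for ∅.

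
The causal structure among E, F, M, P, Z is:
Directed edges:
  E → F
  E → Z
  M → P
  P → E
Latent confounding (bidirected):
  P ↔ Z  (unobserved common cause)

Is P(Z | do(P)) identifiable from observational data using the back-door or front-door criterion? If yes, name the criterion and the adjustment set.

desc(P)\{P}={E,F,Z}; candidates ⊆ {M}.
P↔Z: latent back-door arc(s) into P.
size 0: {}; under {} P still reaches {M,Z} ∋ Z.
size 1: {M}; under {M} P still reaches {Z} ∋ Z.
P↔Z cannot be blocked by any observed set — no back-door set.
{E}: (i) intercepts every directed P→Z path; (ii) no back-door P→{E}; (iii) {P} blocks every back-door {E}→Z. Front-door holds.
P(Z|do(P)) = Σ_{E} P(E|P) Σ_{P'} P(Z|E,P')P(P').

P(Z|do(P)): frontdoor, adjust for {E}.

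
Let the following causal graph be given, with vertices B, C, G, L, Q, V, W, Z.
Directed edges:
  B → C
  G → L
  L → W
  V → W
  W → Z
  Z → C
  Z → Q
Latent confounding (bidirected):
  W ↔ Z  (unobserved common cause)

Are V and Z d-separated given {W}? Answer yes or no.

Bayes-Ball from V | {W} reaches {C,G,L,Q,Z}.
Z ∈ reach(V|{W}) ⇒ V ⊥̸ Z | {W}.

No — V and Z are d-connected given {W}.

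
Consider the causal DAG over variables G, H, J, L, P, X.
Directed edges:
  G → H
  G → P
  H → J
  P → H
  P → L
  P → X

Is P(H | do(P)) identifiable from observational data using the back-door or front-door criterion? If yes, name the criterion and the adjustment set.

desc(P)\{P}={H,J,L,X}; candidates ⊆ {G}.
size 0: {}; under {} P still reaches {G,H,J} ∋ H.
{G}: P⊥H given {G} in G with P→· removed — back-door holds.
P(H|do(P)) = Σ_{G} P(H|P,G)·P(G).

P(H|do(P)): backdoor, adjust for {G}.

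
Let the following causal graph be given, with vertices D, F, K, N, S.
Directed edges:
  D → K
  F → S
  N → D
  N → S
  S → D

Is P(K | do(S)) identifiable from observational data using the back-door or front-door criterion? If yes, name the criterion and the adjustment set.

P(K|do(S)): backdoor, adjust for {N}.

desc(S)\{S}={D,K}; candidates ⊆ {F,N}.
size 0: {}; under {} S still reaches {D,F,K,N} ∋ K.
{N}: S⊥K given {N} in G with S→· removed — back-door holds.
P(K|do(S)) = Σ_{N} P(K|S,N)·P(N).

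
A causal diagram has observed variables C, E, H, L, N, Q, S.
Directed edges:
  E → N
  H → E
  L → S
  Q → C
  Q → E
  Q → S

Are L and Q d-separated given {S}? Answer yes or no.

Bayes-Ball from L | {S} reaches {C,E,N,Q}.
Q ∈ reach(L|{S}) ⇒ L ⊥̸ Q | {S}.

No — L and Q are d-connected given {S}.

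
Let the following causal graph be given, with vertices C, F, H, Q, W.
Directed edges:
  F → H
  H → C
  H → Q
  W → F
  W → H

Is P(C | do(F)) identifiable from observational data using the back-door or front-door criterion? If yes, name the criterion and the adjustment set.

P(C|do(F)): backdoor, adjust for {W}.

desc(F)\{F}={C,H,Q}; candidates ⊆ {W}.
size 0: {}; under {} F still reaches {C,H,Q,W} ∋ C.
{W}: F⊥C given {W} in G with F→· removed — back-door holds.
P(C|do(F)) = Σ_{W} P(C|F,W)·P(W).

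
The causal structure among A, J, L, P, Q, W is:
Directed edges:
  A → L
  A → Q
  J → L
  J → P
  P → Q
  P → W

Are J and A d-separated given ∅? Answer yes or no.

Yes — J ⊥ A | ∅.

Bayes-Ball from J | ∅ reaches {L,P,Q,W}.
A ∉ reach(J|∅) ⇒ J ⊥ A | ∅.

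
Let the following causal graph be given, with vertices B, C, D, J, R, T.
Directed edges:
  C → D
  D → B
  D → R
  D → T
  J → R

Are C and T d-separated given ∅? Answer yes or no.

No — C and T are d-connected given ∅.

Bayes-Ball from C | ∅ reaches {B,D,R,T}.
T ∈ reach(C|∅) ⇒ C ⊥̸ T | ∅.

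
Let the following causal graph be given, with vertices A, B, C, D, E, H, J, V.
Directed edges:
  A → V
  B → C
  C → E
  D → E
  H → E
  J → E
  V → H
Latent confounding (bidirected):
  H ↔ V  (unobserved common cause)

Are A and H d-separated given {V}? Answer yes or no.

No — A and H are d-connected given {V}.

Bayes-Ball from A | {V} reaches {E,H}.
H ∈ reach(A|{V}) ⇒ A ⊥̸ H | {V}.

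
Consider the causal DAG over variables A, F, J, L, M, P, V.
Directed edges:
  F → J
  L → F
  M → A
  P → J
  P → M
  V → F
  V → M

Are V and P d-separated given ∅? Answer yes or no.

Yes — V ⊥ P | ∅.

Bayes-Ball from V | ∅ reaches {A,F,J,M}.
P ∉ reach(V|∅) ⇒ V ⊥ P | ∅.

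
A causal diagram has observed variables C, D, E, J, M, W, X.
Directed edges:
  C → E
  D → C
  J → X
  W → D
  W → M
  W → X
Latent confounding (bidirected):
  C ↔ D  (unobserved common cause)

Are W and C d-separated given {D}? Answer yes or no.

Bayes-Ball from W | {D} reaches {C,E,M,X}.
C ∈ reach(W|{D}) ⇒ W ⊥̸ C | {D}.

No — W and C are d-connected given {D}.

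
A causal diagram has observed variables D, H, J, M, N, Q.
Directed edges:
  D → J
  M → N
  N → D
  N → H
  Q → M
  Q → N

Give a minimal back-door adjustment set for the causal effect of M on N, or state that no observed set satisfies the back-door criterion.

M→N: minimal back-door set {Q}.

desc(M)\{M}={D,H,J,N}; candidates ⊆ {Q}.
size 0: {}; under {} M still reaches {D,H,J,N,Q} ∋ N.
{Q}: M⊥N given {Q} in G with M→· removed — back-door holds.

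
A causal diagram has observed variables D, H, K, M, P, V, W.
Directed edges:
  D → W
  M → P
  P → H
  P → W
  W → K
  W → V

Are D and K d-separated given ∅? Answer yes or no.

No — D and K are d-connected given ∅.

Bayes-Ball from D | ∅ reaches {K,V,W}.
K ∈ reach(D|∅) ⇒ D ⊥̸ K | ∅.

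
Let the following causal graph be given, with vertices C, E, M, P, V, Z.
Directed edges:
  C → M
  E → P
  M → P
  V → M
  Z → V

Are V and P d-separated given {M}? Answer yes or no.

Yes — V ⊥ P | {M}.

Bayes-Ball from V | {M} reaches {C,Z}.
P ∉ reach(V|{M}) ⇒ V ⊥ P | {M}.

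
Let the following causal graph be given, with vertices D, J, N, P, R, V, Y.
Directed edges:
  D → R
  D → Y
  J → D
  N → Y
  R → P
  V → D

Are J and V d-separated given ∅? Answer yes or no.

Yes — J ⊥ V | ∅.

Bayes-Ball from J | ∅ reaches {D,P,R,Y}.
V ∉ reach(J|∅) ⇒ J ⊥ V | ∅.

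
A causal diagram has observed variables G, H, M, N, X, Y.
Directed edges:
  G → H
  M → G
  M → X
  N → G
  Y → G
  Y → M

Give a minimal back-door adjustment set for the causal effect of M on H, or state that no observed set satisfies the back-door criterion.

desc(M)\{M}={G,H,X}; candidates ⊆ {N,Y}.
size 0: {}; under {} M still reaches {G,H,Y} ∋ H.
{Y}: M⊥H given {Y} in G with M→· removed — back-door holds.

M→H: minimal back-door set {Y}.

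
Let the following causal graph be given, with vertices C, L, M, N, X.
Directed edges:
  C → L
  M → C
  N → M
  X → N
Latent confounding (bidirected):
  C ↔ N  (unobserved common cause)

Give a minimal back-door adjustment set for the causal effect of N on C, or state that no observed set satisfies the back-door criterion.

N→C: no observed back-door set.

desc(N)\{N}={C,L,M}; candidates ⊆ {X}.
N↔C: latent back-door arc(s) into N.
size 0: {}; under {} N still reaches {C,L,X} ∋ C.
size 1: {X}; under {X} N still reaches {C,L} ∋ C.
N↔C cannot be blocked by any observed set — no back-door set.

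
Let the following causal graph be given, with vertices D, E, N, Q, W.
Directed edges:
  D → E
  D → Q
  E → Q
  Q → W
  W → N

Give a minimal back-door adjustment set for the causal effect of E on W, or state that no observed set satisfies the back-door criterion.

desc(E)\{E}={N,Q,W}; candidates ⊆ {D}.
size 0: {}; under {} E still reaches {D,N,Q,W} ∋ W.
{D}: E⊥W given {D} in G with E→· removed — back-door holds.

E→W: minimal back-door set {D}.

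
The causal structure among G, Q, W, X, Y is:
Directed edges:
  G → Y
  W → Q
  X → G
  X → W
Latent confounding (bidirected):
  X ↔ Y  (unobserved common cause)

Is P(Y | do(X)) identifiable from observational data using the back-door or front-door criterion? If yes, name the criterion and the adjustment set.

P(Y|do(X)): frontdoor, adjust for {G}.

desc(X)\{X}={G,Q,W,Y}; candidates ⊆ {—}.
X↔Y: latent back-door arc(s) into X.
size 0: {}; under {} X still reaches {Y} ∋ Y.
X↔Y cannot be blocked by any observed set — no back-door set.
{G}: (i) intercepts every directed X→Y path; (ii) no back-door X→{G}; (iii) {X} blocks every back-door {G}→Y. Front-door holds.
P(Y|do(X)) = Σ_{G} P(G|X) Σ_{X'} P(Y|G,X')P(X').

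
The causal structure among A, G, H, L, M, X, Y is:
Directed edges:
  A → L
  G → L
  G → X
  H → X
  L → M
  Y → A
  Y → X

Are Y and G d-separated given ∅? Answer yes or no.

Yes — Y ⊥ G | ∅.

Bayes-Ball from Y | ∅ reaches {A,L,M,X}.
G ∉ reach(Y|∅) ⇒ Y ⊥ G | ∅.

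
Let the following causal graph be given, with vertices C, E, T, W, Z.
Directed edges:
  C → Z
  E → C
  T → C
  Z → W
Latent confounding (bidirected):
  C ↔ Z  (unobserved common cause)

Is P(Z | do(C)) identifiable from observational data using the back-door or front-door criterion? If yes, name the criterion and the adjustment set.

desc(C)\{C}={W,Z}; candidates ⊆ {E,T}.
C↔Z: latent back-door arc(s) into C.
size 0: {}; under {} C still reaches {E,T,W,Z} ∋ Z.
size 1: {E}, {T}; under {E} C still reaches {T,W,Z} ∋ Z.
size 2: {E,T}; under {E,T} C still reaches {W,Z} ∋ Z.
C↔Z cannot be blocked by any observed set — no back-door set.
No mediator lies on a directed C→…→Z path.
Neither criterion identifies P(Z|do(C)) in this graph.

P(Z|do(C)): not identifiable (no BD/FD set).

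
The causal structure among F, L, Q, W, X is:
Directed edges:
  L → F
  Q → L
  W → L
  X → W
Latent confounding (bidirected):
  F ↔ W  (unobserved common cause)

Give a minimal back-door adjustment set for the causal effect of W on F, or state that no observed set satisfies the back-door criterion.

W→F: no observed back-door set.

desc(W)\{W}={F,L}; candidates ⊆ {Q,X}.
W↔F: latent back-door arc(s) into W.
size 0: {}; under {} W still reaches {F,X} ∋ F.
size 1: {Q}, {X}; under {Q} W still reaches {F,X} ∋ F.
size 2: {Q,X}; under {Q,X} W still reaches {F} ∋ F.
W↔F cannot be blocked by any observed set — no back-door set.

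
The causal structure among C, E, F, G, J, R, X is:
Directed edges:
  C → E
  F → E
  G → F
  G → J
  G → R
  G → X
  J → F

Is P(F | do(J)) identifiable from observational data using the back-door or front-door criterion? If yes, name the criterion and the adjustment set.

P(F|do(J)): backdoor, adjust for {G}.

desc(J)\{J}={E,F}; candidates ⊆ {C,G,R,X}.
size 0: {}; under {} J still reaches {E,F,G,R,X} ∋ F.
{G}: J⊥F given {G} in G with J→· removed — back-door holds.
P(F|do(J)) = Σ_{G} P(F|J,G)·P(G).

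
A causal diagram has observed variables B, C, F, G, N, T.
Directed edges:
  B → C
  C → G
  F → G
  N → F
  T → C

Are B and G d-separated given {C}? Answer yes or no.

Bayes-Ball from B | {C} reaches {T}.
G ∉ reach(B|{C}) ⇒ B ⊥ G | {C}.

Yes — B ⊥ G | {C}.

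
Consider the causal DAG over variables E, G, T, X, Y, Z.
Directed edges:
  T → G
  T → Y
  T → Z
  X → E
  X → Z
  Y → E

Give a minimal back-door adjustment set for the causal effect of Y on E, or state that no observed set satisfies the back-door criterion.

desc(Y)\{Y}={E}; candidates ⊆ {G,T,X,Z}.
∅: Y⊥E given ∅ in G with Y→· removed — back-door holds.

Y→E: minimal back-door set ∅.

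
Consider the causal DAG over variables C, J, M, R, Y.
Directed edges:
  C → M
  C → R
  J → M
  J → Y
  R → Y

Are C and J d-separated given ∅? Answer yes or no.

Bayes-Ball from C | ∅ reaches {M,R,Y}.
J ∉ reach(C|∅) ⇒ C ⊥ J | ∅.

Yes — C ⊥ J | ∅.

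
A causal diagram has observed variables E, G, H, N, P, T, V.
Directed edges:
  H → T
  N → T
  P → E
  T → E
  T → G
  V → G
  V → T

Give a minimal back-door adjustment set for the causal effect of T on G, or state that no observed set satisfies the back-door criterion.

desc(T)\{T}={E,G}; candidates ⊆ {H,N,P,V}.
size 0: {}; under {} T still reaches {G,H,N,V} ∋ G.
{V}: T⊥G given {V} in G with T→· removed — back-door holds.

T→G: minimal back-door set {V}.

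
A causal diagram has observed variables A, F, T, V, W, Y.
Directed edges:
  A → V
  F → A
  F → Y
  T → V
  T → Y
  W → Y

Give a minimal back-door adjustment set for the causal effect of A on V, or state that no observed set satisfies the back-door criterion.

desc(A)\{A}={V}; candidates ⊆ {F,T,W,Y}.
∅: A⊥V given ∅ in G with A→· removed — back-door holds.

A→V: minimal back-door set ∅.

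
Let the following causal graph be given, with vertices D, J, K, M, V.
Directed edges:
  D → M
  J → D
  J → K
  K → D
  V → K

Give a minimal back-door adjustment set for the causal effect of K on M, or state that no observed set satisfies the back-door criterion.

K→M: minimal back-door set {J}.

desc(K)\{K}={D,M}; candidates ⊆ {J,V}.
size 0: {}; under {} K still reaches {D,J,M,V} ∋ M.
{J}: K⊥M given {J} in G with K→· removed — back-door holds.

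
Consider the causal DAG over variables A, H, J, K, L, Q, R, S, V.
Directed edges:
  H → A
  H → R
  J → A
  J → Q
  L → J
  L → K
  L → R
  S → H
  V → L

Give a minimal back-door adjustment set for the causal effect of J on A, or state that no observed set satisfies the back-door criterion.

J→A: minimal back-door set ∅.

desc(J)\{J}={A,Q}; candidates ⊆ {H,K,L,R,S,V}.
∅: J⊥A given ∅ in G with J→· removed — back-door holds.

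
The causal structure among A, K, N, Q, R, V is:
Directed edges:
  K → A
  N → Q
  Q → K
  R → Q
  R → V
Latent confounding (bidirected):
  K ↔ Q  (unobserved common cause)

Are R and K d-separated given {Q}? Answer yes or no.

Bayes-Ball from R | {Q} reaches {A,K,N,V}.
K ∈ reach(R|{Q}) ⇒ R ⊥̸ K | {Q}.

No — R and K are d-connected given {Q}.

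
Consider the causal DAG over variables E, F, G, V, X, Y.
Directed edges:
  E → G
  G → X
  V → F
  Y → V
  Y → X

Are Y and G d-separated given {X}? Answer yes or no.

No — Y and G are d-connected given {X}.

Bayes-Ball from Y | {X} reaches {E,F,G,V}.
G ∈ reach(Y|{X}) ⇒ Y ⊥̸ G | {X}.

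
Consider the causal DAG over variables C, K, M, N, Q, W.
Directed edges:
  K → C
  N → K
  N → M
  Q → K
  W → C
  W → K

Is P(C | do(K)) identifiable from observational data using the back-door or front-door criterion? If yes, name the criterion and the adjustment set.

P(C|do(K)): backdoor, adjust for {W}.

desc(K)\{K}={C}; candidates ⊆ {M,N,Q,W}.
size 0: {}; under {} K still reaches {C,M,N,Q,W} ∋ C.
{W}: K⊥C given {W} in G with K→· removed — back-door holds.
P(C|do(K)) = Σ_{W} P(C|K,W)·P(W).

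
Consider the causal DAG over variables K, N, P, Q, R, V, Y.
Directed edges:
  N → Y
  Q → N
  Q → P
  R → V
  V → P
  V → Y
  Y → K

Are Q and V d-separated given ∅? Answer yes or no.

Yes — Q ⊥ V | ∅.

Bayes-Ball from Q | ∅ reaches {K,N,P,Y}.
V ∉ reach(Q|∅) ⇒ Q ⊥ V | ∅.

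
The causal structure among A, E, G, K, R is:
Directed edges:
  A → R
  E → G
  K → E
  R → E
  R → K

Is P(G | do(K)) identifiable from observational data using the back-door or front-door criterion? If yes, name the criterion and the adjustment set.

desc(K)\{K}={E,G}; candidates ⊆ {A,R}.
size 0: {}; under {} K still reaches {A,E,G,R} ∋ G.
{R}: K⊥G given {R} in G with K→· removed — back-door holds.
P(G|do(K)) = Σ_{R} P(G|K,R)·P(R).

P(G|do(K)): backdoor, adjust for {R}.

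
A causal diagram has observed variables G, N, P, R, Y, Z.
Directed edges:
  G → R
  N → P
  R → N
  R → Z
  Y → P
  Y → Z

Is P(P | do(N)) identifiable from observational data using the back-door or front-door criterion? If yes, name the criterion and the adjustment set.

desc(N)\{N}={P}; candidates ⊆ {G,R,Y,Z}.
∅: N⊥P given ∅ in G with N→· removed — back-door holds.
P(P|do(N)) = P(P|N) — no adjustment needed.

P(P|do(N)): backdoor, adjust for ∅.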